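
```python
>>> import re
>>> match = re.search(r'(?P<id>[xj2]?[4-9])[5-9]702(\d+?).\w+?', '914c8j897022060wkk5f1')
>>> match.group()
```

The match spans [5:14] → 'j89702206'.

'j89702206'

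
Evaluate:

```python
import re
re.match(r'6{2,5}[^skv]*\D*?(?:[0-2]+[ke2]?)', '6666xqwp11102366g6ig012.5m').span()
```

(0, 23)

The pattern matches 2 to 5 of the literal '6', then zero or more of any character except [skv], then zero or more of a non-digit (lazy); then one or more of a character in [0-2], then optionally one of [ke2] (non-capturing group).
`re.match` won't scan ahead — the pattern has to work from the very first character.
The match spans [0:23] → '6666xqwp11102366g6ig012'.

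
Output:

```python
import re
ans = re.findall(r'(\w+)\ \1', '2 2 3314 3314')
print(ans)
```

['2', '3314']

A backreference is literal: `\1` must see the identical characters the first group matched.
With a single group, `findall` returns only what that group captured — 2 items.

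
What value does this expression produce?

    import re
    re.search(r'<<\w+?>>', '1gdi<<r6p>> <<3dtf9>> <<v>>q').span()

`search` walks the string left to right and returns the first match it finds.
The match spans [4:11] → '<<r6p>>'.

(4, 11)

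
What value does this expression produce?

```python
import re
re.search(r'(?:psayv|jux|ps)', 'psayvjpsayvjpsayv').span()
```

The regex engine tests alternatives in the order written; an earlier branch that matches wins even if a later one would match more.
Unlike `match`, `search` isn't anchored — it looks for the pattern anywhere in the string.
The match spans [0:5] → 'psayv'.

(0, 5)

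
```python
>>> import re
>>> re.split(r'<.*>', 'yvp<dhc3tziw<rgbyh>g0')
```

Matches to split on: at [3:19] → '<dhc3tziw<rgbyh>'.
Each match becomes a cut point; 2 segments remain.

['yvp', 'g0']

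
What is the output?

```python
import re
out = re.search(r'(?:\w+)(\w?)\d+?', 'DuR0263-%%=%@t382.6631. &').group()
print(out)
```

DuR0263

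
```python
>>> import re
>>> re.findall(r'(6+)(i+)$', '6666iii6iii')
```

Pattern: one or more of a literal '6' (captured); then one or more of a literal 'i' (captured); then anchored at the end.
Matches: at [7:11] match '6iii', groups = ('6', 'iii').
Multiple groups make `findall` return tuples — one 2-tuple for the one match.

[('6', 'iii')]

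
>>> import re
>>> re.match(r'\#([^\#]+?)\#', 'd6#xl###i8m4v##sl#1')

With `match`, the pattern is implicitly anchored at the beginning.
Here the pattern fails at index 0, so the call returns None.

None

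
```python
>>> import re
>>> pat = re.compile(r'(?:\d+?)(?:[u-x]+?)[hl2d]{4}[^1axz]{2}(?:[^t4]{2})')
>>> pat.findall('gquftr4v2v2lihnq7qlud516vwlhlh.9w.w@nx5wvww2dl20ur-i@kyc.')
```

['516vwlhlh.9w.', '5wvww2dl20ur-']

This matches one or more of a digit (lazy) (non-capturing group); then one or more of a character in [u-x] (lazy) (non-capturing group); then exactly 4 of one of [hl2d], then exactly 2 of any character except [1axz]; then exactly 2 of any character except [t4] (non-capturing group).
Walking the string: at [21:34] → '516vwlhlh.9w.'; at [38:51] → '5wvww2dl20ur-'.
`findall` yields the raw match text (2 of them) because the pattern has no groups.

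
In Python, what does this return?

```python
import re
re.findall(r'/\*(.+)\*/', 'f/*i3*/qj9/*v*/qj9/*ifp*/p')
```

`findall` collects group 1 from the one match (1 total).

['i3*/qj9/*v*/qj9/*ifp']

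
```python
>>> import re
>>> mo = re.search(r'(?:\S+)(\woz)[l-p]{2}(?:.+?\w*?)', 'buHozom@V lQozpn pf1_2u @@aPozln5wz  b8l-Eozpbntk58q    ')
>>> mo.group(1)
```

'Hoz'

Pattern: one or more of a non-whitespace character (non-capturing group); then a word character, then the literal 'oz' (captured); then exactly 2 of a character in [l-p]; then one or more of any character (lazy), then zero or more of a word character (lazy) (non-capturing group).
A non-greedy quantifier consumes as few characters as it can — just enough that the remainder of the pattern still matches from where it stops; whatever follows it matches normally.
`re.search` scans for the first position where the pattern succeeds.
The match spans [0:8] → 'buHozom@'.
Captured: group 1 = 'Hoz'.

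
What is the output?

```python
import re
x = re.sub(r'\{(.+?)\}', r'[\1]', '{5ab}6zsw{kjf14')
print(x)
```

[5ab]6zsw{kjf14

`\1` in the replacement pulls in group 1's text for each match.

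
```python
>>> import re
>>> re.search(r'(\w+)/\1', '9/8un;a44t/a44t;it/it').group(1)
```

'a44t'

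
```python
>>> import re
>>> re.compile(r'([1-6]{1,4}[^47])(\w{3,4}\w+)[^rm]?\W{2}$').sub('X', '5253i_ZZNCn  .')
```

'X'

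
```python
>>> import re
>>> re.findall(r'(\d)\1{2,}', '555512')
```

['5']

`\1` has to match the exact text group 1 already captured.
Walking the string: at [0:4] match '5555', group 1 = '5'.
One capturing group, so `findall` returns just the captured substring from the one match — 1 in all.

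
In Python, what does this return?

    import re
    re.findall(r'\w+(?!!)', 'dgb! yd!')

Because the assertion is negative and zero-width, positions next to the forbidden text are skipped.
Walking the string: at [0:2] → 'dg'; at [5:6] → 'y'.
With no groups in the pattern, `findall` gives back each whole match — 2 here.

['dg', 'y']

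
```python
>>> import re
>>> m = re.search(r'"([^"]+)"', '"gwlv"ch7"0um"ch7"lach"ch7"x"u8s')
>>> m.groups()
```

`re.search` tries every starting position until one works.
The match spans [0:6] → '"gwlv"'.
Captured: group 1 = 'gwlv'.

('gwlv',)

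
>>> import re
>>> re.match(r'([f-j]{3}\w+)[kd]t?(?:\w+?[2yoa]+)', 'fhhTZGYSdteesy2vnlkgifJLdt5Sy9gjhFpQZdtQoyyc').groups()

Pattern: exactly 3 of a character in [f-j], then one or more of a word character (captured); then one of [kd], then optionally a literal 't'; then one or more of a word character (lazy), then one or more of one of [2yoa] (non-capturing group).
`re.match` won't scan ahead — the pattern has to work from the very first character.
The match spans [0:43] → 'fhhTZGYSdteesy2vnlkgifJLdt5Sy9gjhFpQZdtQoyy'.
Captured: group 1 = 'fhhTZGYSdteesy2vnlkgifJLdt5Sy9gjhFpQZ'.

('fhhTZGYSdteesy2vnlkgifJLdt5Sy9gjhFpQZ',)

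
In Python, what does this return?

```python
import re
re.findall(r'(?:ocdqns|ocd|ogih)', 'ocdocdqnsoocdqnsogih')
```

Alternation tries branches left to right and keeps the first one that lets the overall match succeed at that position.
Walking the string: at [0:3] → 'ocd'; at [3:9] → 'ocdqns'; at [10:16] → 'ocdqns'; at [16:20] → 'ogih'.
No capturing groups, so `findall` returns the 4 full match strings.

['ocd', 'ocdqns', 'ocdqns', 'ogih']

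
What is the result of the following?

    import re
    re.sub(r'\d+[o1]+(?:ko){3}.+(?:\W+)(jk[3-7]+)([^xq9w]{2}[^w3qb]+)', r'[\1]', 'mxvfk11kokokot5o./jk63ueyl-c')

Pattern: one or more of a digit; then one or more of one of [o1], then the literal 'ko' repeated 3 times, then one or more of any character; then one or more of a non-word character (non-capturing group); then the literal 'jk', then one or more of a character in [3-7] (captured); then exactly 2 of any character except [xq9w], then one or more of any character except [w3qb] (captured).
The replacement refers to a captured group, so each match is rewritten using its own captured text.

'mxvfk[jk63]'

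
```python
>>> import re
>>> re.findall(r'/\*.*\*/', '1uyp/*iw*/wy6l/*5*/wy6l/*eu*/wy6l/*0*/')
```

['/*iw*/wy6l/*5*/wy6l/*eu*/wy6l/*0*/']

`findall` yields the raw match text (1 of them) because the pattern has no groups.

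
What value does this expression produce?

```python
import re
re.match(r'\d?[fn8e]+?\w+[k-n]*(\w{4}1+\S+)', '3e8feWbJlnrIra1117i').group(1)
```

'ra1117i'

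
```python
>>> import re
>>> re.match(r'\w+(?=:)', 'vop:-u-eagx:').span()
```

The lookaround is zero-width — it requires the adjacent text to match without consuming it, so the asserted text isn't part of the match.
With `match`, the pattern is implicitly anchored at the beginning.
The match spans [0:3] → 'vop'.

(0, 3)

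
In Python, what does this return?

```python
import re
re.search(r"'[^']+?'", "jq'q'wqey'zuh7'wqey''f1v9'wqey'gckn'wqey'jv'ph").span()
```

The match spans [2:5] → "'q'".

(2, 5)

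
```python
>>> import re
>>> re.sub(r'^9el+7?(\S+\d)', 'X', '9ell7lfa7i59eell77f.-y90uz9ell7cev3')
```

'X'

This matches anchored at the start of the string; then the literal '9e', then one or more of the literal 'l', then optionally the literal '7'; then one or more of a non-whitespace character, then a digit (captured).
Each match is replaced by 'X'.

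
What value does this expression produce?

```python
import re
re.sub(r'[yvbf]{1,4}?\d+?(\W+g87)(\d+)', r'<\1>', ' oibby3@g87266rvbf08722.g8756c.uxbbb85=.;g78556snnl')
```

' oi<@g87>r<.g87>c.uxbbb85=.;g78556snnl'

The pattern matches 1 to 4 of one of [yvbf] (lazy), then one or more of a digit (lazy); then one or more of a non-word character, then the literal 'g87' (captured); then one or more of a digit (captured).
Matches: at [3:14] → 'bby3@g87266'; at [15:29] → 'vbf08722.g8756'.
Each match is replaced using the text its own group 1 captured.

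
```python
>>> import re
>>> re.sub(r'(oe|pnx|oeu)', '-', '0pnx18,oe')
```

Matches: at [1:4] → 'pnx'; at [7:9] → 'oe'.
`sub` substitutes '-' at each match site.

'0-18,-'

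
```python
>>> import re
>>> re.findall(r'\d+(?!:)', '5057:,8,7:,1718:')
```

The negative lookahead/lookbehind blocks any match where the forbidden context is present.
Walking the string: at [0:3] → '505'; at [6:7] → '8'; at [11:14] → '171'.
No capturing groups, so `findall` returns the 3 full match strings.

['505', '8', '171']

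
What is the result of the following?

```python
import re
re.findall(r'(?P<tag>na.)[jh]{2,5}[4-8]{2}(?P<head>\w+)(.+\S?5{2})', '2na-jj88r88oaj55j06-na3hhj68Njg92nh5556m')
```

[('na-', 'r88oaj55j06', '-na3hhj68Njg92nh555')]

This matches the literal 'na', then any character (captured as 'tag'); then 2 to 5 of one of [jh], then exactly 2 of a character in [4-8]; then one or more of a word character (captured as 'head'); then one or more of any character, then optionally a non-whitespace character, then exactly 2 of the literal '5' (captured).
Matches: at [1:38] match 'na-jj88r88oaj55j06-na3hhj68Njg92nh555', groups = ('na-', 'r88oaj55j06', '-na3hhj68Njg92nh555').
With 3 capturing groups, `findall` returns a 3-tuple per match.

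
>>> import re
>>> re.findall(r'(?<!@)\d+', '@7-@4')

[]

Because the assertion is negative and zero-width, positions next to the forbidden text are skipped.
No capturing groups, so `findall` returns the 0 full match strings.
Nothing in the string satisfies the pattern, so the list is empty.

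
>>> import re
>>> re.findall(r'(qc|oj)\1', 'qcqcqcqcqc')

['qc', 'qc']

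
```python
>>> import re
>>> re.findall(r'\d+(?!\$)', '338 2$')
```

`(?!…)`/`(?<!…)` only lets a position through if the neighbouring text does NOT match; no characters are consumed.
Matches: at [0:3] → '338'.
With no groups in the pattern, `findall` gives back each whole match — 1 here.

['338']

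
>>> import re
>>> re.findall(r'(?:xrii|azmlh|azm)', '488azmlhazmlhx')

The regex engine tests alternatives in the order written; an earlier branch that matches wins even if a later one would match more.
Matches: at [3:8] → 'azmlh'; at [8:13] → 'azmlh'.
No capturing groups, so `findall` returns the 2 full match strings.

['azmlh', 'azmlh']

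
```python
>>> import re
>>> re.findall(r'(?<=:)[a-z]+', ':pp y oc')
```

['pp']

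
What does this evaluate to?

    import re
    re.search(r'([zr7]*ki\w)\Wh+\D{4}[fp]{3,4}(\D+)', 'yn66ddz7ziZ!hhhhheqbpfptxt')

None

Here nothing in the string fits, so the call returns None.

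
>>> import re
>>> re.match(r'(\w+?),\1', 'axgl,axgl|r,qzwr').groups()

`\1` has to match the exact text group 1 already captured.
With `match`, the pattern is implicitly anchored at the beginning.
The match spans [0:9] → 'axgl,axgl'.
Captured: group 1 = 'axgl'.

('axgl',)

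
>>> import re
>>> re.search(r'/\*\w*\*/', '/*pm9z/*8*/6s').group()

`search` walks the string left to right and returns the first match it finds.
The match spans [6:11] → '/*8*/'.

'/*8*/'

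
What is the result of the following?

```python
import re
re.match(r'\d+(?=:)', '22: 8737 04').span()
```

The lookaround is zero-width — it requires the adjacent text to match without consuming it, so the asserted text isn't part of the match.
With `match`, the pattern is implicitly anchored at the beginning.
The match spans [0:2] → '22'.

(0, 2)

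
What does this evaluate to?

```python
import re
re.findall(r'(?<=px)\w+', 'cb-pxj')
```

['j']

Because the assertion is zero-width, the text it checks is not consumed and won't appear in the result.
With no groups in the pattern, `findall` gives back each whole match — 1 here.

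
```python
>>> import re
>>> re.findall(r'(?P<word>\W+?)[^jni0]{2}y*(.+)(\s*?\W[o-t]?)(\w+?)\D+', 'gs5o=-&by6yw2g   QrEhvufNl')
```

Because the quantifier is non-greedy, it stops expanding at the earliest point where the rest of the pattern can succeed.
Multiple groups make `findall` return tuples — one 4-tuple for the one match.

[('=', 'by6yw2g  ', ' ', 'Q')]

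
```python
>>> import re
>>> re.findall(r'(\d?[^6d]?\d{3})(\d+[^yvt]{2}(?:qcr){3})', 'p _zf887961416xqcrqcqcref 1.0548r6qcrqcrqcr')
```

[('1.054', '8r6qcrqcrqcr')]

This matches optionally a digit, then optionally any character except [6d], then exactly 3 of a digit (captured); then one or more of a digit, then exactly 2 of any character except [yvt], then the literal 'qcr' repeated 3 times (captured).
Walking the string: at [26:43] match '1.0548r6qcrqcrqcr', groups = ('1.054', '8r6qcrqcrqcr').
Multiple groups make `findall` return tuples — one 2-tuple for the one match.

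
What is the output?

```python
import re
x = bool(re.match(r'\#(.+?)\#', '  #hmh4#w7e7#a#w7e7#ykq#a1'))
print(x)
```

With `match`, the pattern is implicitly anchored at the beginning.
Here position 0 doesn't satisfy it, so the call returns None, and `bool(None)` is False.

False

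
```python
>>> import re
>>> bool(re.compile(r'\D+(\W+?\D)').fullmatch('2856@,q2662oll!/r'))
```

False

This matches one or more of a non-digit; then one or more of a non-word character (lazy), then a non-digit (captured).
`fullmatch` succeeds only if the pattern covers the string from start to end.
Here there's no way to consume every character, so the call returns None, and `bool(None)` is False.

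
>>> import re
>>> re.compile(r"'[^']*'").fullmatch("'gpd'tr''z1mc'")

`fullmatch` succeeds only if the pattern covers the string from start to end.
Here the pattern can't cover the whole string, so the call returns None.

None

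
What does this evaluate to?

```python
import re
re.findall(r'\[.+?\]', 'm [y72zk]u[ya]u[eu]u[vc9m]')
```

['[y72zk]', '[ya]', '[eu]', '[vc9m]']

Because the quantifier is non-greedy, it stops expanding at the earliest point where the rest of the pattern can succeed.
Matches: at [2:9] → '[y72zk]'; at [10:14] → '[ya]'; at [15:19] → '[eu]'; at [20:26] → '[vc9m]'.
No capturing groups, so `findall` returns the 4 full match strings.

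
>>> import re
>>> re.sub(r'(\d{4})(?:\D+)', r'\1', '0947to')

The pattern matches exactly 4 of a digit (captured); then one or more of a non-digit (non-capturing group).
`\1` in the replacement pulls in group 1's text for each match.

'0947'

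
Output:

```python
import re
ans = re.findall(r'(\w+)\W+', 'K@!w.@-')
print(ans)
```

['K', 'w']

This matches one or more of a word character (captured); then one or more of a non-word character.
Walking the string: at [0:3] match 'K@!', group 1 = 'K'; at [3:7] match 'w.@-', group 1 = 'w'.
Because there's exactly one group, `findall` drops the full match and keeps group 1 from each hit.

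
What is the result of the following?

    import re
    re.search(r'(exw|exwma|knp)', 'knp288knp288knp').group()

`re.search` tries every starting position until one works.
The match spans [0:3] → 'knp'.
Captured: group 1 = 'knp'.

'knp'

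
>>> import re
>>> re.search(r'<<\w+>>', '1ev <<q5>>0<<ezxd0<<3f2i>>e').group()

`search` walks the string left to right and returns the first match it finds.
The match spans [4:10] → '<<q5>>'.

'<<q5>>'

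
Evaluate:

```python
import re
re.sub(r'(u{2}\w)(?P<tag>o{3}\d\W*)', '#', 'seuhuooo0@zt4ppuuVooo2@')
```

'seuhuooo0@zt4pp#'

This matches exactly 2 of a literal 'u', then a word character (captured); then exactly 3 of the literal 'o', then a digit, then zero or more of a non-word character (captured as 'tag').
Matches: at [15:23] → 'uuVooo2@'.
Each match is replaced by '#'.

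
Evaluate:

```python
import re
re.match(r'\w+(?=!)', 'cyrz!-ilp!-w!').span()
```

`re.match` won't scan ahead — the pattern has to work from the very first character.
The match spans [0:4] → 'cyrz'.

(0, 4)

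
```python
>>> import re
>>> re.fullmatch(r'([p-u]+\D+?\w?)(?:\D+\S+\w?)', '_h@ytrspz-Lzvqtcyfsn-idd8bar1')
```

None

`re.fullmatch` requires the pattern to consume the entire string.
Here there's no way to consume every character, so the call returns None.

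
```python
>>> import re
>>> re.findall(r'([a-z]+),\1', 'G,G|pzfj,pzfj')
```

['pzfj']

`\1` is not a pattern — it's the concrete string captured by group 1, re-applied verbatim.
Scanning left to right: at [4:13] match 'pzfj,pzfj', group 1 = 'pzfj'.
With a single group, `findall` returns only what that group captured — 1 item.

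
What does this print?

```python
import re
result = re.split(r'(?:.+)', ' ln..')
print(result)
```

The pattern matches one or more of any character (non-capturing group).
Matches to split on: at [0:5] → ' ln..'.
Each match becomes a cut point; 2 segments remain.

['', '']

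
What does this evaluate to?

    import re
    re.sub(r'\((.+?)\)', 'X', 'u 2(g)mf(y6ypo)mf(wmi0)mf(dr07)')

'u 2XmfXmfXmfX'

Every occurrence is swapped for 'X'.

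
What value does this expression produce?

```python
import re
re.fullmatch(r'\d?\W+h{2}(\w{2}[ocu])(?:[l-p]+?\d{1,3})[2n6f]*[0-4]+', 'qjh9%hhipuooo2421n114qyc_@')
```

None

Pattern: optionally a digit, then one or more of a non-word character, then exactly 2 of a literal 'h'; then exactly 2 of a word character, then one of [ocu] (captured); then one or more of a character in [l-p] (lazy), then 1 to 3 of a digit (non-capturing group); then zero or more of one of [2n6f], then one or more of a character in [0-4].
`re.fullmatch` requires the pattern to consume the entire string.
Here there's no way to consume every character, so the call returns None.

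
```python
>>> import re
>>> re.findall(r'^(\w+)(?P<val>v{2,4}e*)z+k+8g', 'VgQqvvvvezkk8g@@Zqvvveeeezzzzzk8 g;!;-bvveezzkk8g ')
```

[('VgQqvv', 'vve')]

The pattern matches anchored at the start of the string; then one or more of a word character (captured); then 2 to 4 of the literal 'v', then zero or more of a literal 'e' (captured as 'val'); then one or more of the literal 'z', then one or more of a literal 'k', then the literal '8g'.
With 2 capturing groups, `findall` returns a 2-tuple per match.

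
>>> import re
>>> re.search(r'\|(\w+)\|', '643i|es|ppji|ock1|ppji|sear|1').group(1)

`search` walks the string left to right and returns the first match it finds.
The match spans [4:8] → '|es|'.
Captured: group 1 = 'es'.

'es'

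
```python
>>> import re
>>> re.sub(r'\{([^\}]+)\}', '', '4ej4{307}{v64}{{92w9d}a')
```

'4ej4a'

Every occurrence is swapped for ''.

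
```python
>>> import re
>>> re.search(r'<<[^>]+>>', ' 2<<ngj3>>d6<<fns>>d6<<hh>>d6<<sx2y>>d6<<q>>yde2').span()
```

(2, 10)

The match spans [2:10] → '<<ngj3>>'.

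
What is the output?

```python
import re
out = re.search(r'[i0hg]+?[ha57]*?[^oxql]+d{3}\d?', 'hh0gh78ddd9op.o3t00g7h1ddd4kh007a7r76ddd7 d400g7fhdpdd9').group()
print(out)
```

hh0gh78ddd9

The pattern matches one or more of one of [i0hg] (lazy); then zero or more of one of [ha57] (lazy), then one or more of any character except [oxql]; then exactly 3 of the literal 'd', then optionally a digit.
`search` walks the string left to right and returns the first match it finds.
The match spans [0:11] → 'hh0gh78ddd9'.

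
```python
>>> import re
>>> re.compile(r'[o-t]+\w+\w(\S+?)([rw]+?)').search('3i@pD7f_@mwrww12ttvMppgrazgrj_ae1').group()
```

'pD7f_@mw'

Lazy quantifiers expand one character at a time until the remainder of the pattern can match.
The match spans [3:11] → 'pD7f_@mw'.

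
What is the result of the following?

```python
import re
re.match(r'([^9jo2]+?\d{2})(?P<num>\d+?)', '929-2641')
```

None

The pattern matches one or more of any character except [9jo2] (lazy), then exactly 2 of a digit (captured); then one or more of a digit (lazy) (captured as 'num').
`re.match` won't scan ahead — the pattern has to work from the very first character.
Here the string doesn't start with a match, so the call returns None.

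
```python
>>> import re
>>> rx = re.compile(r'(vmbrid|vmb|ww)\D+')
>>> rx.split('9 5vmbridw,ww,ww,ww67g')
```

['9 5', 'vmbrid', '67g']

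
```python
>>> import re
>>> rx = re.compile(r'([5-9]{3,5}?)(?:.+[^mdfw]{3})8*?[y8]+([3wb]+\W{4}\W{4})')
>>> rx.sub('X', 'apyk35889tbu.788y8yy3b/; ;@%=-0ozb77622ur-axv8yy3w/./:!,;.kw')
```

'apyk3Xkw'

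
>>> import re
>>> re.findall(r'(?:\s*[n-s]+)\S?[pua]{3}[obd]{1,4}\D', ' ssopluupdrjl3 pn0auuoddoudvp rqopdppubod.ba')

[' ssopluupdr', ' pn0auuoddou', ' rqopdppubod.']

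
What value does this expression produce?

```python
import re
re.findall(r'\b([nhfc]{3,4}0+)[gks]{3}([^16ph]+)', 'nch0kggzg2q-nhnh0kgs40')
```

This matches a word boundary (`\b`, zero-width); then 3 to 4 of one of [nhfc], then one or more of the literal '0' (captured); then exactly 3 of one of [gks]; then one or more of any character except [16ph] (captured).
Matches: at [0:13] match 'nch0kggzg2q-n', groups = ('nch0', 'zg2q-n').
`findall` packs the 2 group values into a tuple for every match.

[('nch0', 'zg2q-n')]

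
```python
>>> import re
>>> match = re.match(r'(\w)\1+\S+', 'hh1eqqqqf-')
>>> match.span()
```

The backreference `\1` re-matches whatever the first group consumed, character for character.
`re.match` only tries the pattern at the start of the string.
The match spans [0:10] → 'hh1eqqqqf-'.
Captured: group 1 = 'h'.

(0, 10)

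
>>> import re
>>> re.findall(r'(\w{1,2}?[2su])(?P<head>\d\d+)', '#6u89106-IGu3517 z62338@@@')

Pattern: 1 to 2 of a word character (lazy), then one of [2su] (captured); then a digit, then one or more of a digit (captured as 'head').
`findall` packs the 2 group values into a tuple for every match.

[('6u', '89106'), ('IGu', '3517'), ('z62', '338')]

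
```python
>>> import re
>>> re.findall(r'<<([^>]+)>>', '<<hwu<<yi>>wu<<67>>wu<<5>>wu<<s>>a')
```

One capturing group, so `findall` returns just the captured substring from each match — 4 in all.

['hwu<<yi', '67', '5', 's']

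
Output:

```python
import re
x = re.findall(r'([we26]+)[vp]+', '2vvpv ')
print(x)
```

['2']

`findall` collects group 1 from the one match (1 total).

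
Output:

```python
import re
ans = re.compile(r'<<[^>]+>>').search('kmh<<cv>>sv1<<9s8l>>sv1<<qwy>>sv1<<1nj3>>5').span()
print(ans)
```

(3, 9)

`re.search` scans for the first position where the pattern succeeds.
The match spans [3:9] → '<<cv>>'.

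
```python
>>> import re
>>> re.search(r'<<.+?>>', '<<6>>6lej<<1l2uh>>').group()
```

`search` walks the string left to right and returns the first match it finds.
The match spans [0:5] → '<<6>>'.

'<<6>>'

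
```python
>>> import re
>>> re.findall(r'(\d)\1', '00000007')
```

['0', '0', '0']

A backreference is literal: `\1` must see the identical characters the first group matched.
Walking the string: at [0:2] match '00', group 1 = '0'; at [2:4] match '00', group 1 = '0'; at [4:6] match '00', group 1 = '0'.
Because there's exactly one group, `findall` drops the full match and keeps group 1 from each hit.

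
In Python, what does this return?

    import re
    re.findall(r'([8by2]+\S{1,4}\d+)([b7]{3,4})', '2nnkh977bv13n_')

[('2nnkh9', '77b')]

The pattern matches one or more of one of [8by2], then 1 to 4 of a non-whitespace character, then one or more of a digit (captured); then 3 to 4 of one of [b7] (captured).
Walking the string: at [0:9] match '2nnkh977b', groups = ('2nnkh9', '77b').
With 2 capturing groups, `findall` returns a 2-tuple per match.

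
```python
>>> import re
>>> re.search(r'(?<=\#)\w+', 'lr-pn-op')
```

None

Because the assertion is zero-width, the text it checks is not consumed and won't appear in the result.
`re.search` scans for the first position where the pattern succeeds.
Here the pattern never matches, so the call returns None.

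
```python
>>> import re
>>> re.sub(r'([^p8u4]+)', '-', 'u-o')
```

'u-'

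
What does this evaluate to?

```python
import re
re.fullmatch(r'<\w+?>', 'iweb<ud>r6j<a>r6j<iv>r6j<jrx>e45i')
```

For `fullmatch`, every character of the input must be accounted for by the pattern.
Here the pattern can't cover the whole string, so the call returns None.

None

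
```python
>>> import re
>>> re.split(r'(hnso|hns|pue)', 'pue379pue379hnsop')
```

Branches in `(...|...)` are attempted left-to-right; the first branch that allows the whole pattern to succeed is taken.
Matches to split on: at [0:3] → 'pue'; at [6:9] → 'pue'; at [12:16] → 'hnso'.
`re.split` interleaves the captured-group text with the surrounding fragments.

['', 'pue', '379', 'pue', '379', 'hnso', 'p']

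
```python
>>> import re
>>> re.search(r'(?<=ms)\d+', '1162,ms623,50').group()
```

'623'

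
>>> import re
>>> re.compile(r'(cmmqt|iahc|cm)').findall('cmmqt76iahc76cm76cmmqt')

['cmmqt', 'iahc', 'cm', 'cmmqt']

`|` is ordered: at each position the engine commits to the first alternative that works.
Matches: at [0:5] match 'cmmqt', group 1 = 'cmmqt'; at [7:11] match 'iahc', group 1 = 'iahc'; at [13:15] match 'cm', group 1 = 'cm'; at [17:22] match 'cmmqt', group 1 = 'cmmqt'.
With a single group, `findall` returns only what that group captured — 4 items.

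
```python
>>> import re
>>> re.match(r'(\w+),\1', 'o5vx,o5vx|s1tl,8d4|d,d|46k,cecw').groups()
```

('o5vx',)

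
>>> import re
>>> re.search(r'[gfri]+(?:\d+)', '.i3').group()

The match spans [1:3] → 'i3'.

'i3'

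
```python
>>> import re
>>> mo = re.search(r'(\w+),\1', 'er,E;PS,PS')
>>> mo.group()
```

After group 1 captures some text, `\1` only succeeds where that same text appears again.
`re.search` tries every starting position until one works.
The match spans [5:10] → 'PS,PS'.
Captured: group 1 = 'PS'.

'PS,PS'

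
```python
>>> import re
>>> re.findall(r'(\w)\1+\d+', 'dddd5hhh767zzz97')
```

['d', 'h', 'z']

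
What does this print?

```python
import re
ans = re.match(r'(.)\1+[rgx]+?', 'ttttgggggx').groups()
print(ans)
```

After group 1 captures some text, `\1` only succeeds where that same text appears again.
`re.match` won't scan ahead — the pattern has to work from the very first character.
The match spans [0:5] → 'ttttg'.
Captured: group 1 = 't'.

('t',)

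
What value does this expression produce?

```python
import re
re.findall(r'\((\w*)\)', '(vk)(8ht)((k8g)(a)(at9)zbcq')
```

Matches: at [0:4] match '(vk)', group 1 = 'vk'; at [4:9] match '(8ht)', group 1 = '8ht'; at [10:15] match '(k8g)', group 1 = 'k8g'; at [15:18] match '(a)', group 1 = 'a'; at [18:23] match '(at9)', group 1 = 'at9'.
Because there's exactly one group, `findall` drops the full match and keeps group 1 from each hit.

['vk', '8ht', 'k8g', 'a', 'at9']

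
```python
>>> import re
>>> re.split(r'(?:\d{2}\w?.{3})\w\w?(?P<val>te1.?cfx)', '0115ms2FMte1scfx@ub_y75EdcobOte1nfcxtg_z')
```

Pattern: exactly 2 of a digit, then optionally a word character, then exactly 3 of any character (non-capturing group); then a word character, then optionally a word character; then the literal 'te1', then optionally any character, then the literal 'cfx' (captured as 'val').
The group in the pattern means `split` returns the separators' captures alongside the pieces.

['0', 'te1scfx', '@ub_y75EdcobOte1nfcxtg_z']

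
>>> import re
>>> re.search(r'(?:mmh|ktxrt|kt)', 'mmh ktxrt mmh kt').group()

'mmh'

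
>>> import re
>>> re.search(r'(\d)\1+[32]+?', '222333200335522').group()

'2223'

After group 1 captures some text, `\1` only succeeds where that same text appears again.
`re.search` tries every starting position until one works.
The match spans [0:4] → '2223'.
Captured: group 1 = '2'.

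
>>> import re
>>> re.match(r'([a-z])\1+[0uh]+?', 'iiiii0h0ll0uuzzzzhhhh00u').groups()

('i',)

The backreference `\1` re-matches whatever the first group consumed, character for character.
`re.match` only tries the pattern at the start of the string.
The match spans [0:6] → 'iiiii0'.
Captured: group 1 = 'i'.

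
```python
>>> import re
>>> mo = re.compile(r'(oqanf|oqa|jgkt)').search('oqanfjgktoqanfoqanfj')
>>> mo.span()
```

Alternation tries branches left to right and keeps the first one that lets the overall match succeed at that position.
The match spans [0:5] → 'oqanf'.

(0, 5)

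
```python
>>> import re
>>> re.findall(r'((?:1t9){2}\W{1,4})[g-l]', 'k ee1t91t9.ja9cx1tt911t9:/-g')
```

['1t91t9.']

The pattern matches the literal '1t9' repeated 2 times, then 1 to 4 of a non-word character (captured); then a character in [g-l].
Because there's exactly one group, `findall` drops the full match and keeps group 1 from the one hit.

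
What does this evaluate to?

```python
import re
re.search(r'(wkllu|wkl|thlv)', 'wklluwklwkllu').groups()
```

The match spans [0:5] → 'wkllu'.
Captured: group 1 = 'wkllu'.

('wkllu',)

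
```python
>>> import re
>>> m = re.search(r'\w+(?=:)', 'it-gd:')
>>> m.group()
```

The positive lookaround only admits positions where the adjacent text matches; those characters stay outside the span.
The match spans [3:5] → 'gd'.

'gd'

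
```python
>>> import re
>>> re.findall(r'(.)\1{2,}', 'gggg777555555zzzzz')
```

A backreference is literal: `\1` must see the identical characters the first group matched.
One capturing group, so `findall` returns just the captured substring from each match — 4 in all.

['g', '7', '5', 'z']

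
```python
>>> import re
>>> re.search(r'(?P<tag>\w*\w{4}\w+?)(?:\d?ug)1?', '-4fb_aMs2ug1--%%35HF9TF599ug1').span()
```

(1, 12)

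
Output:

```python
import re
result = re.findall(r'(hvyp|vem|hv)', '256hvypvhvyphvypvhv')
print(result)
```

['hvyp', 'hvyp', 'hvyp', 'hv']

`|` is ordered: at each position the engine commits to the first alternative that works.
One capturing group, so `findall` returns just the captured substring from each match — 4 in all.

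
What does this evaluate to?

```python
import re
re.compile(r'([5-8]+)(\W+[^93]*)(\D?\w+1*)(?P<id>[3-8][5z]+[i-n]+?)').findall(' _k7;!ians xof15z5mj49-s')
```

A non-greedy quantifier consumes as few characters as it can — just enough that the remainder of the pattern still matches from where it stops; whatever follows it matches normally.
With 4 capturing groups, `findall` returns a 4-tuple per match.

[('7', ';!ians xof', '1', '5z5m')]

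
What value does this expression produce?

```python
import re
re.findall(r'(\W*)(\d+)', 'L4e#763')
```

Multiple groups make `findall` return tuples — one 2-tuple for each match.

[('', '4'), ('#', '763')]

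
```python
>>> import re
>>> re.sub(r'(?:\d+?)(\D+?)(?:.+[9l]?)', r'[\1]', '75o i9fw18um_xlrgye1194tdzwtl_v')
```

Pattern: one or more of a digit (lazy) (non-capturing group); then one or more of a non-digit (lazy) (captured); then one or more of any character, then optionally one of [9l] (non-capturing group).
A non-greedy quantifier consumes as few characters as it can — just enough that the remainder of the pattern still matches from where it stops; whatever follows it matches normally.
Matches: at [0:31] → '75o i9fw18um_xlrgye1194tdzwtl_v'.
`\1` in the replacement pulls in group 1's text for each match.

'[o]'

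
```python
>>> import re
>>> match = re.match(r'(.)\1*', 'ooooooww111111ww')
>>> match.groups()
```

('o',)

The match spans [0:6] → 'oooooo'.
Captured: group 1 = 'o'.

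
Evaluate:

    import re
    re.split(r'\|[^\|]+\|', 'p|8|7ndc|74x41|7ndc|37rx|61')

Each match becomes a cut point; 4 segments remain.

['p', '7ndc', '7ndc', '61']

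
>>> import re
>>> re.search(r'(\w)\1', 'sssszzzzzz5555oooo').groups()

('s',)

The match spans [0:2] → 'ss'.
Captured: group 1 = 's'.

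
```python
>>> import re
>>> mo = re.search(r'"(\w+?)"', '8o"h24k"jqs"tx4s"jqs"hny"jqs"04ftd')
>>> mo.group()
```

The match spans [2:8] → '"h24k"'.

'"h24k"'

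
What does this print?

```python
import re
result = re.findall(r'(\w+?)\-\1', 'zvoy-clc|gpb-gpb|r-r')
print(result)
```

After group 1 captures some text, `\1` only succeeds where that same text appears again.
Matches: at [9:16] match 'gpb-gpb', group 1 = 'gpb'; at [17:20] match 'r-r', group 1 = 'r'.
One capturing group, so `findall` returns just the captured substring from each match — 2 in all.

['gpb', 'r']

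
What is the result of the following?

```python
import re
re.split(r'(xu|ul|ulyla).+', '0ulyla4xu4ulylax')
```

['0', 'ul', '']

Alternation tries branches left to right and keeps the first one that lets the overall match succeed at that position.
Matches to split on: at [1:16] → 'ulyla4xu4ulylax'.
`re.split` interleaves the captured-group text with the surrounding fragments.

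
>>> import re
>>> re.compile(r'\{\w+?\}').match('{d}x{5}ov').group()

'{d}'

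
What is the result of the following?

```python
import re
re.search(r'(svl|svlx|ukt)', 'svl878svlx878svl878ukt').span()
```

(0, 3)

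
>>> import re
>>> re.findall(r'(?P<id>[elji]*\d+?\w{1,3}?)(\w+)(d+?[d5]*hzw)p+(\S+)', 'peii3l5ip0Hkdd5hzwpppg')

[('eii3l', '5ip0Hkd', 'd5hzw', 'g')]

Pattern: zero or more of one of [elji], then one or more of a digit (lazy), then 1 to 3 of a word character (lazy) (captured as 'id'); then one or more of a word character (captured); then one or more of a literal 'd' (lazy), then zero or more of one of [d5], then the literal 'hzw' (captured); then one or more of a literal 'p'; then one or more of a non-whitespace character (captured).
A non-greedy quantifier consumes as few characters as it can — just enough that the remainder of the pattern still matches from where it stops; whatever follows it matches normally.
Scanning left to right: at [1:22] match 'eii3l5ip0Hkdd5hzwpppg', groups = ('eii3l', '5ip0Hkd', 'd5hzw', 'g').
With 4 capturing groups, `findall` returns a 4-tuple per match.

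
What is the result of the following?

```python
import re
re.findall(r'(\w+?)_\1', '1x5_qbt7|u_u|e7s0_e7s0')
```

['u', 'e7s0']

The backreference `\1` re-matches whatever the first group consumed, character for character.
Scanning left to right: at [9:12] match 'u_u', group 1 = 'u'; at [13:22] match 'e7s0_e7s0', group 1 = 'e7s0'.
One capturing group, so `findall` returns just the captured substring from each match — 2 in all.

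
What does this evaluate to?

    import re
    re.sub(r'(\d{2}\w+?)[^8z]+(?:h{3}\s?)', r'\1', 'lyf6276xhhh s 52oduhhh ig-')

'lyf627ig-'

The `?` after the quantifier makes it lazy — it takes as little as possible before letting the rest of the pattern try.
Each match is replaced using the text its own group 1 captured.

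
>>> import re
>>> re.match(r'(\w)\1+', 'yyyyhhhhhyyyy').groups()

('y',)

The match spans [0:4] → 'yyyy'.
Captured: group 1 = 'y'.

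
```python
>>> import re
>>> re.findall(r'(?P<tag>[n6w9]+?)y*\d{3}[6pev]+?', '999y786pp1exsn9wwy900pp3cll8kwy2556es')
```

The pattern matches one or more of one of [n6w9] (lazy) (captured as 'tag'); then zero or more of a literal 'y', then exactly 3 of a digit, then one or more of one of [6pev] (lazy).
`findall` collects group 1 from each match (3 total).

['999', 'n9ww', 'w']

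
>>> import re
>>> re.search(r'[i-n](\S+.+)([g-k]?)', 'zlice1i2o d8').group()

'lice1i2o d8'

The match spans [1:12] → 'lice1i2o d8'.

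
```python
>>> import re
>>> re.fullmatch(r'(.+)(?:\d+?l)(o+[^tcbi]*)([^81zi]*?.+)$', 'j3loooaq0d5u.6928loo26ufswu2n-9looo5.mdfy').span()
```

(0, 41)

`fullmatch` succeeds only if the pattern covers the string from start to end.
The match spans [0:41] → 'j3loooaq0d5u.6928loo26ufswu2n-9looo5.mdfy'.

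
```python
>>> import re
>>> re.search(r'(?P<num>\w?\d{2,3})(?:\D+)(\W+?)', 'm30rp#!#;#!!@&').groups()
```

The pattern matches optionally a word character, then 2 to 3 of a digit (captured as 'num'); then one or more of a non-digit (non-capturing group); then one or more of a non-word character (lazy) (captured).
`search` walks the string left to right and returns the first match it finds.
The match spans [0:14] → 'm30rp#!#;#!!@&'.
Captured: group 1 = 'm30', group 2 = '&'.

('m30', '&')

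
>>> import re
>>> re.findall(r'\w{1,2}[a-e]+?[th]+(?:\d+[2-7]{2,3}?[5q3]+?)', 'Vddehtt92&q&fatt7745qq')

Pattern: 1 to 2 of a word character, then one or more of a character in [a-e] (lazy), then one or more of one of [th]; then one or more of a digit, then 2 to 3 of a character in [2-7] (lazy), then one or more of one of [5q3] (lazy) (non-capturing group).
Matches: at [12:21] → 'fatt7745q'.
With no groups in the pattern, `findall` gives back each whole match — 1 here.

['fatt7745q']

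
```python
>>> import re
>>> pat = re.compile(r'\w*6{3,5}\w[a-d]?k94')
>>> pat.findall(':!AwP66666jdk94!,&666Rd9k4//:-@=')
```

['AwP66666jdk94']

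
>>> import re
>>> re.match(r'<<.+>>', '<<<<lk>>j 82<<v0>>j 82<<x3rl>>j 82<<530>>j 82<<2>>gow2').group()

'<<<<lk>>j 82<<v0>>j 82<<x3rl>>j 82<<530>>j 82<<2>>'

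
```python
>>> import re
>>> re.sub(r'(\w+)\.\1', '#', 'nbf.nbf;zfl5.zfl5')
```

The backreference `\1` re-matches whatever the first group consumed, character for character.
Each match is replaced by '#'.

'#;#'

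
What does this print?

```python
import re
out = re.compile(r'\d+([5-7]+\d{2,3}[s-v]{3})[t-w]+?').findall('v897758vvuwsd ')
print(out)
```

['758vvu']

One capturing group, so `findall` returns just the captured substring from the one match — 1 in all.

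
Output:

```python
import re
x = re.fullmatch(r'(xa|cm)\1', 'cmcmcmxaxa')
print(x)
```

For `fullmatch`, every character of the input must be accounted for by the pattern.
Here the pattern can't cover the whole string, so the call returns None.

None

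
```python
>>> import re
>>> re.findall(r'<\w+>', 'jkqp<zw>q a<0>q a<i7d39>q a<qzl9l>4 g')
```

['<zw>', '<0>', '<i7d39>', '<qzl9l>']

Matches: at [4:8] → '<zw>'; at [11:14] → '<0>'; at [17:24] → '<i7d39>'; at [27:34] → '<qzl9l>'.
`findall` yields the raw match text (4 of them) because the pattern has no groups.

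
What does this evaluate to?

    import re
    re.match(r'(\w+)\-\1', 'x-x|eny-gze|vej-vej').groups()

('x',)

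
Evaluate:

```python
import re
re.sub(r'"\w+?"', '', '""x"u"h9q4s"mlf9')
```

'"umlf9'

Matches: at [1:4] → '"x"'; at [5:12] → '"h9q4s"'.
`sub` substitutes '' at each match site.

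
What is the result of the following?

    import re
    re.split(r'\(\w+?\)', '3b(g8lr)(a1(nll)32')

Splitting on the pattern gives 3 pieces.

['3b', '(a1', '32']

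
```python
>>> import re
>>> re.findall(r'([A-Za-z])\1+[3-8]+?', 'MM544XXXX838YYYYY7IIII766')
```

After group 1 captures some text, `\1` only succeeds where that same text appears again.
One capturing group, so `findall` returns just the captured substring from each match — 4 in all.

['M', 'X', 'Y', 'I']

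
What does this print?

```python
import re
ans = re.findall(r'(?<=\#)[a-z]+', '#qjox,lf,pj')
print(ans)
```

['qjox']

The positive lookaround only admits positions where the adjacent text matches; those characters stay outside the span.
Walking the string: at [1:5] → 'qjox'.
Since nothing is captured, `findall` lists the 1 matched substring directly.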